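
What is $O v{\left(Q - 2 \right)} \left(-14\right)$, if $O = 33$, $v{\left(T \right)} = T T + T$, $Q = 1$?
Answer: $0$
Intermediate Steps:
$v{\left(T \right)} = T + T^{2}$ ($v{\left(T \right)} = T^{2} + T = T + T^{2}$)
$O v{\left(Q - 2 \right)} \left(-14\right) = 33 \left(1 - 2\right) \left(1 + \left(1 - 2\right)\right) \left(-14\right) = 33 \left(- (1 - 1)\right) \left(-14\right) = 33 \left(\left(-1\right) 0\right) \left(-14\right) = 33 \cdot 0 \left(-14\right) = 0 \left(-14\right) = 0$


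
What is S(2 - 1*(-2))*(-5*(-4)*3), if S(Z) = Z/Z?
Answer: 60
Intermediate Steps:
S(Z) = 1
S(2 - 1*(-2))*(-5*(-4)*3) = 1*(-5*(-4)*3) = 1*(20*3) = 1*60 = 60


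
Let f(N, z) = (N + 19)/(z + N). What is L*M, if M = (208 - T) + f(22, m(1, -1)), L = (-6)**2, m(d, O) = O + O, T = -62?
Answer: 48969/5 ≈ 9793.8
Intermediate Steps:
m(d, O) = 2*O
f(N, z) = (19 + N)/(N + z)
L = 36
M = 5441/20 (M = (208 - 1*(-62)) + (19 + 22)/(22 + 2*(-1)) = (208 + 62) + 41/(22 - 2) = 270 + 41/20 = 5441/20 ≈ 272.05)
L*M = 36*(5441/20) = 48969/5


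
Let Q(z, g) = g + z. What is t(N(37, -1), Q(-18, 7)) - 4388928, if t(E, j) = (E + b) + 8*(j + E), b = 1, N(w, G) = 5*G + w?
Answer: -4388727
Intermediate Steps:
N(w, G) = w + 5*G
t(E, j) = 1 + 8*j + 9*E (t(E, j) = (E + 1) + 8*(j + E) = (1 + E) + 8*(E + j) = (1 + E) + (8*E + 8*j) = 1 + 8*j + 9*E)
t(N(37, -1), Q(-18, 7)) - 4388928 = (1 + 8*(7 - 18) + 9*(37 + 5*(-1))) - 4388928 = (1 + 8*(-11) + 9*(37 - 5)) - 4388928 = (1 - 88 + 9*32) - 4388928 = (1 - 88 + 288) - 4388928 = 201 - 4388928 = -4388727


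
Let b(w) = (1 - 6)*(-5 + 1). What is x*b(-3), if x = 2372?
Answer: 47440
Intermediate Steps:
b(w) = 20 (b(w) = -5*(-4) = 20)
x*b(-3) = 2372*20 = 47440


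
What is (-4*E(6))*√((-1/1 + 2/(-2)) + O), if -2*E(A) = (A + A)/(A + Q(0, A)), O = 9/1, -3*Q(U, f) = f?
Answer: 6*√7 ≈ 15.875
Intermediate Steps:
Q(U, f) = -f/3
O = 9 (O = 9*1 = 9)
E(A) = -3/2 (E(A) = -(A + A)/(2*(A - A/3)) = -2*A/(2*(2*A/3)) = -2*A*3/(2*A)/2 = -½*3 = -3/2)
(-4*E(6))*√((-1/1 + 2/(-2)) + O) = (-4*(-3/2))*√((-1/1 + 2/(-2)) + 9) = 6*√((-1*1 + 2*(-½)) + 9) = 6*√((-1 - 1) + 9) = 6*√(-2 + 9) = 6*√7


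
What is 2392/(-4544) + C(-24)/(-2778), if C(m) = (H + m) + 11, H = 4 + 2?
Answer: -413323/788952 ≈ -0.52389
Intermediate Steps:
H = 6
C(m) = 17 + m (C(m) = (6 + m) + 11 = 17 + m)
2392/(-4544) + C(-24)/(-2778) = 2392/(-4544) + (17 - 24)/(-2778) = 2392*(-1/4544) - 7*(-1/2778) = -299/568 + 7/2778 = -413323/788952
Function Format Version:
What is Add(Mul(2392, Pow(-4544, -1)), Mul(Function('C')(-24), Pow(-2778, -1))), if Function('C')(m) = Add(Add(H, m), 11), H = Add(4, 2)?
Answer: Rational(-413323, 788952) ≈ -0.52389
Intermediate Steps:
H = 6
Function('C')(m) = Add(17, m) (Function('C')(m) = Add(Add(6, m), 11) = Add(17, m))
Add(Mul(2392, Pow(-4544, -1)), Mul(Function('C')(-24), Pow(-2778, -1))) = Add(Mul(2392, Pow(-4544, -1)), Mul(Add(17, -24), Pow(-2778, -1))) = Add(Mul(2392, Rational(-1, 4544)), Mul(-7, Rational(-1, 2778))) = Add(Rational(-299, 568), Rational(7, 2778)) = Rational(-413323, 788952)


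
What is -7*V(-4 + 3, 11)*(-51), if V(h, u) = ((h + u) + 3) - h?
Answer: 4998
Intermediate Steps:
V(h, u) = 3 + u (V(h, u) = (3 + h + u) - h = 3 + u)
-7*V(-4 + 3, 11)*(-51) = -7*(3 + 11)*(-51) = -7*14*(-51) = -98*(-51) = 4998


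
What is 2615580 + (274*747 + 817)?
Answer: 2821075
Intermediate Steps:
2615580 + (274*747 + 817) = 2615580 + (204678 + 817) = 2615580 + 205495 = 2821075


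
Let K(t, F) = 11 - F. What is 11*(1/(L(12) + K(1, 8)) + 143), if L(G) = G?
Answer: 23606/15 ≈ 1573.7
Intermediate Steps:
11*(1/(L(12) + K(1, 8)) + 143) = 11*(1/(12 + (11 - 1*8)) + 143) = 11*(1/(12 + (11 - 8)) + 143) = 11*(1/(12 + 3) + 143) = 11*(1/15 + 143) = 11*(2146/15) = 23606/15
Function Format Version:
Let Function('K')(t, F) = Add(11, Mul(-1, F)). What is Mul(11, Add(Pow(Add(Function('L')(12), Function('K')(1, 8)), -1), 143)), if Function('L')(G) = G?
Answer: Rational(23606, 15) ≈ 1573.7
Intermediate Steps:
Mul(11, Add(Pow(Add(Function('L')(12), Function('K')(1, 8)), -1), 143)) = Mul(11, Add(Pow(Add(12, Add(11, Mul(-1, 8))), -1), 143)) = Mul(11, Add(Pow(Add(12, Add(11, -8)), -1), 143)) = Mul(11, Add(Pow(Add(12, 3), -1), 143)) = Mul(11, Add(Pow(15, -1), 143)) = Mul(11, Add(Rational(1, 15), 143)) = Mul(11, Rational(2146, 15)) = Rational(23606, 15)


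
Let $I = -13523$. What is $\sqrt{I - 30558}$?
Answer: $i \sqrt{44081} \approx 209.95 i$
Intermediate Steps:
$\sqrt{I - 30558} = \sqrt{-13523 - 30558} = \sqrt{-44081} = i \sqrt{44081}$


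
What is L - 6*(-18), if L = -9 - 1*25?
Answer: 74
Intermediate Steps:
L = -34 (L = -9 - 25 = -34)
L - 6*(-18) = -34 - 6*(-18) = -34 + 108 = 74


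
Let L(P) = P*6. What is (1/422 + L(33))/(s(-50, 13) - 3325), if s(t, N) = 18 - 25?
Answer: -83557/1406104 ≈ -0.059424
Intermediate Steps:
L(P) = 6*P
s(t, N) = -7
(1/422 + L(33))/(s(-50, 13) - 3325) = (1/422 + 6*33)/(-7 - 3325) = (1/422 + 198)/(-3332) = (83557/422)*(-1/3332) = -83557/1406104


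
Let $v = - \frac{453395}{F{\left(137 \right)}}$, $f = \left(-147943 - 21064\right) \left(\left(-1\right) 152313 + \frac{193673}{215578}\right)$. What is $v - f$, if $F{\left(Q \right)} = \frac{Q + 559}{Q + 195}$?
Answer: $- \frac{241399545224542567}{9377643} \approx -2.5742 \cdot 10^{10}$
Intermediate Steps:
$F{\left(Q \right)} = \frac{559 + Q}{195 + Q}$
$f = \frac{5549368208696687}{215578}$ ($f = - 169007 \left(-152313 + 193673 \cdot \frac{1}{215578}\right) = - 169007 \left(-152313 + \frac{193673}{215578}\right) = \left(-169007\right) \left(- \frac{32835138241}{215578}\right) = \frac{5549368208696687}{215578} \approx 2.5742 \cdot 10^{10}$)
$v = - \frac{37631785}{174}$ ($v = - \frac{453395}{\frac{1}{195 + 137} \left(559 + 137\right)} = - \frac{453395}{\frac{1}{332} \cdot 696} = - \frac{453395}{\frac{174}{83}} = \left(-453395\right) \frac{83}{174} = - \frac{37631785}{174} \approx -2.1627 \cdot 10^{5}$)
$v - f = - \frac{37631785}{174} - \frac{5549368208696687}{215578} = - \frac{241399545224542567}{9377643}$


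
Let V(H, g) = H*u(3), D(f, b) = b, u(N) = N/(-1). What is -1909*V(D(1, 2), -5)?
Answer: 11454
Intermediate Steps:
u(N) = -N (u(N) = N*(-1) = -N)
V(H, g) = -3*H (V(H, g) = H*(-1*3) = H*(-3) = -3*H)
-1909*V(D(1, 2), -5) = -(-5727)*2 = -1909*(-6) = 11454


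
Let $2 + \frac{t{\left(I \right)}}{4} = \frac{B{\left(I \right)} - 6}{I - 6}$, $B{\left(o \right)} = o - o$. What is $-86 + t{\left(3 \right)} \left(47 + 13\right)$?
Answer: $-86$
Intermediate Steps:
$B{\left(o \right)} = 0$
$t{\left(I \right)} = -8 - \frac{24}{-6 + I}$ ($t{\left(I \right)} = -8 + 4 \frac{0 - 6}{I - 6} = -8 + 4 \left(- \frac{6}{-6 + I}\right) = -8 - \frac{24}{-6 + I}$)
$-86 + t{\left(3 \right)} \left(47 + 13\right) = -86 + \frac{8 \left(3 - 3\right)}{-6 + 3} \left(47 + 13\right) = -86 + \frac{8 \left(3 - 3\right)}{-3} \cdot 60 = -86 + 8 \left(- \frac{1}{3}\right) 0 \cdot 60 = -86 + 0 \cdot 60 = -86 + 0 = -86$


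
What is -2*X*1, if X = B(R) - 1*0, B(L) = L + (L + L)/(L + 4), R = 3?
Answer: -54/7 ≈ -7.7143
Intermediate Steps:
B(L) = L + 2*L/(4 + L) (B(L) = L + (2*L)/(4 + L) = L + 2*L/(4 + L))
X = 27/7 (X = 3*(6 + 3)/(4 + 3) - 1*0 = 3*9/7 + 0 = 3*(⅐)*9 + 0 = 27/7 + 0 = 27/7 ≈ 3.8571)
-2*X*1 = -2*27/7*1 = -54/7*1 = -54/7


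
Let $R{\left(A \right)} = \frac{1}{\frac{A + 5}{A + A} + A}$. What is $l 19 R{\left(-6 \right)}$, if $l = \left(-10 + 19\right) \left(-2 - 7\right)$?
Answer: $\frac{18468}{71} \approx 260.11$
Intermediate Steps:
$l = -81$ ($l = 9 \left(-9\right) = -81$)
$R{\left(A \right)} = \frac{1}{A + \frac{5 + A}{2 A}}$ ($R{\left(A \right)} = \frac{1}{\frac{5 + A}{2 A} + A} = \frac{1}{A + \frac{5 + A}{2 A}}$)
$l 19 R{\left(-6 \right)} = \left(-81\right) 19 \cdot 2 \left(-6\right) \frac{1}{5 - 6 + 2 \left(-6\right)^{2}} = - 1539 \cdot 2 \left(-6\right) \frac{1}{5 - 6 + 2 \cdot 36} = - 1539 \cdot 2 \left(-6\right) \frac{1}{5 - 6 + 72} = - 1539 \cdot 2 \left(-6\right) \frac{1}{71} = \left(-1539\right) \left(- \frac{12}{71}\right) = \frac{18468}{71}$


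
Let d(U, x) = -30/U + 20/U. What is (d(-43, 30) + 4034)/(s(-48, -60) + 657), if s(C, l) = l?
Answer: 57824/8557 ≈ 6.7575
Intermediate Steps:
d(U, x) = -10/U
(d(-43, 30) + 4034)/(s(-48, -60) + 657) = (-10/(-43) + 4034)/(-60 + 657) = (-10*(-1/43) + 4034)/597 = (10/43 + 4034)*(1/597) = (173472/43)*(1/597) = 57824/8557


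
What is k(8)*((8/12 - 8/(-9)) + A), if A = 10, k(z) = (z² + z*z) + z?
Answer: 14144/9 ≈ 1571.6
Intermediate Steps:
k(z) = z + 2*z² (k(z) = (z² + z²) + z = 2*z² + z = z + 2*z²)
k(8)*((8/12 - 8/(-9)) + A) = (8*(1 + 2*8))*((8/12 - 8/(-9)) + 10) = (8*(1 + 16))*((8*(1/12) - 8*(-⅑)) + 10) = (8*17)*((⅔ + 8/9) + 10) = 136*(14/9 + 10) = 136*(104/9) = 14144/9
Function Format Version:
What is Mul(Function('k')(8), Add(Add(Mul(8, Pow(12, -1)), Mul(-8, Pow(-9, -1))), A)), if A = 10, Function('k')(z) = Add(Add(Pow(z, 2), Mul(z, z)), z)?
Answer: Rational(14144, 9) ≈ 1571.6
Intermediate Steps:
Function('k')(z) = Add(z, Mul(2, Pow(z, 2))) (Function('k')(z) = Add(Add(Pow(z, 2), Pow(z, 2)), z) = Add(Mul(2, Pow(z, 2)), z) = Add(z, Mul(2, Pow(z, 2))))
Mul(Function('k')(8), Add(Add(Mul(8, Pow(12, -1)), Mul(-8, Pow(-9, -1))), A)) = Mul(Mul(8, Add(1, Mul(2, 8))), Add(Add(Mul(8, Pow(12, -1)), Mul(-8, Pow(-9, -1))), 10)) = Mul(Mul(8, Add(1, 16)), Add(Add(Mul(8, Rational(1, 12)), Mul(-8, Rational(-1, 9))), 10)) = Mul(Mul(8, 17), Add(Add(Rational(2, 3), Rational(8, 9)), 10)) = Mul(136, Add(Rational(14, 9), 10)) = Mul(136, Rational(104, 9)) = Rational(14144, 9)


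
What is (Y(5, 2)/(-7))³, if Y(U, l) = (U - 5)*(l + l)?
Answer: 0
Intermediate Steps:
Y(U, l) = 2*l*(-5 + U) (Y(U, l) = (-5 + U)*(2*l) = 2*l*(-5 + U))
(Y(5, 2)/(-7))³ = ((2*2*(-5 + 5))/(-7))³ = ((2*2*0)*(-⅐))³ = (0*(-⅐))³ = 0³ = 0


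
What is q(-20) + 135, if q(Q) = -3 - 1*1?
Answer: 131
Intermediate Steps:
q(Q) = -4 (q(Q) = -3 - 1 = -4)
q(-20) + 135 = -4 + 135 = 131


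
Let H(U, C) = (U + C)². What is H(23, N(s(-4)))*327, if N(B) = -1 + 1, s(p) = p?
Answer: 172983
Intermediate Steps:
N(B) = 0
H(U, C) = (C + U)²
H(23, N(s(-4)))*327 = (0 + 23)²*327 = 23²*327 = 529*327 = 172983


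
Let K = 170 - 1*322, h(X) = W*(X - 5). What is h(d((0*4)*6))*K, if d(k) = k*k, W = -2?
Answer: -1520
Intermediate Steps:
d(k) = k**2
h(X) = 10 - 2*X (h(X) = -2*(X - 5) = -2*(-5 + X) = 10 - 2*X)
K = -152 (K = 170 - 322 = -152)
h(d((0*4)*6))*K = (10 - 2*((0*4)*6)**2)*(-152) = (10 - 2*(0*6)**2)*(-152) = (10 - 2*0**2)*(-152) = (10 - 2*0)*(-152) = (10 + 0)*(-152) = 10*(-152) = -1520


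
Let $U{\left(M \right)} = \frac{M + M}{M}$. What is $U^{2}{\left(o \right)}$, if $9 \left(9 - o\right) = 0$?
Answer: $4$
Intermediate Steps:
$o = 9$ ($o = 9 - 0 = 9 + 0 = 9$)
$U{\left(M \right)} = 2$ ($U{\left(M \right)} = \frac{2 M}{M} = 2$)
$U^{2}{\left(o \right)} = 2^{2} = 4$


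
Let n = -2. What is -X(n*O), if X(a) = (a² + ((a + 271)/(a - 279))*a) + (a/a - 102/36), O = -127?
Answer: -355081/6 ≈ -59180.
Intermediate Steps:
X(a) = -11/6 + a² + a*(271 + a)/(-279 + a) (X(a) = (a² + ((271 + a)/(-279 + a))*a) + (1 - 102*1/36) = (a² + ((271 + a)/(-279 + a))*a) + (1 - 17/6) = (a² + a*(271 + a)/(-279 + a)) - 11/6 = -11/6 + a² + a*(271 + a)/(-279 + a))
-X(n*O) = -(3069 - 1668*(-2*(-127))² + 6*(-2*(-127))³ + 1615*(-2*(-127)))/(6*(-279 - 2*(-127))) = -(3069 - 1668*254² + 6*254³ + 1615*254)/(6*(-279 + 254)) = -(3069 - 1668*64516 + 6*16387064 + 410210)/(6*(-25)) = -(-1)*(3069 - 107612688 + 98322384 + 410210)/(6*25) = -(-1)*(-8877025)/(6*25) = -1*355081/6 = -355081/6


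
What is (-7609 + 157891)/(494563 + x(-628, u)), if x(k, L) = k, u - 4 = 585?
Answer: 50094/164645 ≈ 0.30425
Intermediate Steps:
u = 589 (u = 4 + 585 = 589)
(-7609 + 157891)/(494563 + x(-628, u)) = (-7609 + 157891)/(494563 - 628) = 150282/493935 = 150282*(1/493935) = 50094/164645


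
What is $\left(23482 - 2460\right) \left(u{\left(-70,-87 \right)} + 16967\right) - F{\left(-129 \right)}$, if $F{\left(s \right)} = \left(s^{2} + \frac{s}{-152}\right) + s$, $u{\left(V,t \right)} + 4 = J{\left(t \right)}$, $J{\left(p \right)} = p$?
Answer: $\frac{53922115391}{152} \approx 3.5475 \cdot 10^{8}$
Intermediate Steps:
$u{\left(V,t \right)} = -4 + t$
$F{\left(s \right)} = s^{2} + \frac{151 s}{152}$ ($F{\left(s \right)} = \left(s^{2} - \frac{s}{152}\right) + s = s^{2} + \frac{151 s}{152}$)
$\left(23482 - 2460\right) \left(u{\left(-70,-87 \right)} + 16967\right) - F{\left(-129 \right)} = \left(23482 - 2460\right) \left(\left(-4 - 87\right) + 16967\right) - \frac{1}{152} \left(-129\right) \left(151 + 152 \left(-129\right)\right) = 21022 \left(-91 + 16967\right) - \frac{1}{152} \left(-129\right) \left(151 - 19608\right) = 21022 \cdot 16876 - \frac{1}{152} \left(-129\right) \left(-19457\right) = 354767272 - \frac{2509953}{152} = \frac{53922115391}{152}$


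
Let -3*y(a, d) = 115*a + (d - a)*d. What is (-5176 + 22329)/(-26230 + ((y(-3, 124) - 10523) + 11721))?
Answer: -51459/90499 ≈ -0.56861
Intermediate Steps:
y(a, d) = -115*a/3 - d*(d - a)/3 (y(a, d) = -(115*a + (d - a)*d)/3 = -(115*a + d*(d - a))/3 = -115*a/3 - d*(d - a)/3)
(-5176 + 22329)/(-26230 + ((y(-3, 124) - 10523) + 11721)) = (-5176 + 22329)/(-26230 + (((-115/3*(-3) - ⅓*124² + (⅓)*(-3)*124) - 10523) + 11721)) = 17153/(-26230 + (((115 - ⅓*15376 - 124) - 10523) + 11721)) = 17153/(-26230 + (((115 - 15376/3 - 124) - 10523) + 11721)) = 17153/(-26230 + ((-15403/3 - 10523) + 11721)) = 17153/(-26230 + (-46972/3 + 11721)) = 17153/(-26230 - 11809/3) = 17153/(-90499/3) = 17153*(-3/90499) = -51459/90499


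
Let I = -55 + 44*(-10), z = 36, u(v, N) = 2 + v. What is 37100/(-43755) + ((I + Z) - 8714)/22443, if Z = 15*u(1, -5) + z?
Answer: -82135396/65466231 ≈ -1.2546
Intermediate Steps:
I = -495 (I = -55 - 440 = -495)
Z = 81 (Z = 15*(2 + 1) + 36 = 15*3 + 36 = 45 + 36 = 81)
37100/(-43755) + ((I + Z) - 8714)/22443 = 37100/(-43755) + ((-495 + 81) - 8714)/22443 = 37100*(-1/43755) + (-414 - 8714)*(1/22443) = -7420/8751 - 9128*1/22443 = -7420/8751 - 9128/22443 = -82135396/65466231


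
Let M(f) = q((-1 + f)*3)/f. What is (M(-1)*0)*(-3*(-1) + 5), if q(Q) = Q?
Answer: 0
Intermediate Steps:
M(f) = (-3 + 3*f)/f (M(f) = ((-1 + f)*3)/f = (-3 + 3*f)/f)
(M(-1)*0)*(-3*(-1) + 5) = ((3 - 3/(-1))*0)*(-3*(-1) + 5) = ((3 - 3*(-1))*0)*(3 + 5) = ((3 + 3)*0)*8 = (6*0)*8 = 0*8 = 0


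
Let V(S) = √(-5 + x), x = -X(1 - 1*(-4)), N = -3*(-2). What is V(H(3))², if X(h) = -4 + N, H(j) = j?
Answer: -7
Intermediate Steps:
N = 6
X(h) = 2 (X(h) = -4 + 6 = 2)
x = -2 (x = -1*2 = -2)
V(S) = I*√7 (V(S) = √(-5 - 2) = √(-7) = I*√7)
V(H(3))² = (I*√7)² = -7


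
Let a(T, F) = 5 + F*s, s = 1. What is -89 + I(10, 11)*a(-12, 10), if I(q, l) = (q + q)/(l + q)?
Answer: -523/7 ≈ -74.714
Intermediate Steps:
a(T, F) = 5 + F (a(T, F) = 5 + F*1 = 5 + F)
I(q, l) = 2*q/(l + q) (I(q, l) = (2*q)/(l + q) = 2*q/(l + q))
-89 + I(10, 11)*a(-12, 10) = -89 + (2*10/(11 + 10))*(5 + 10) = -89 + (2*10/21)*15 = -89 + (2*10*(1/21))*15 = -89 + (20/21)*15 = -89 + 100/7 = -523/7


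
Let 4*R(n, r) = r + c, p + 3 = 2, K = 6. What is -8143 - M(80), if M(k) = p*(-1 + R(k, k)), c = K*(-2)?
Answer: -8127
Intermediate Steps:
c = -12 (c = 6*(-2) = -12)
p = -1 (p = -3 + 2 = -1)
R(n, r) = -3 + r/4 (R(n, r) = (r - 12)/4 = (-12 + r)/4 = -3 + r/4)
M(k) = 4 - k/4 (M(k) = -(-1 + (-3 + k/4)) = -(-4 + k/4) = 4 - k/4)
-8143 - M(80) = -8143 - (4 - ¼*80) = -8143 - (4 - 20) = -8143 - 1*(-16) = -8143 + 16 = -8127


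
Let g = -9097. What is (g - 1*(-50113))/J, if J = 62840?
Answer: 5127/7855 ≈ 0.65271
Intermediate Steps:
(g - 1*(-50113))/J = (-9097 - 1*(-50113))/62840 = (-9097 + 50113)*(1/62840) = 41016*(1/62840) = 5127/7855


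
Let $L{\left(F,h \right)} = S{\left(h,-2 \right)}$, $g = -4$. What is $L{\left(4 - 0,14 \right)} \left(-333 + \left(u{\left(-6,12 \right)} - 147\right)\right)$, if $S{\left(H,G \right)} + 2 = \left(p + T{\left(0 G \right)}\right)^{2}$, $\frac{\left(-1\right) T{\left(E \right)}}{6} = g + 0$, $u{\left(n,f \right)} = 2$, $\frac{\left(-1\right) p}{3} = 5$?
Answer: $-37762$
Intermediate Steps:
$p = -15$ ($p = \left(-3\right) 5 = -15$)
$T{\left(E \right)} = 24$ ($T{\left(E \right)} = - 6 \left(-4 + 0\right) = \left(-6\right) \left(-4\right) = 24$)
$S{\left(H,G \right)} = 79$ ($S{\left(H,G \right)} = -2 + \left(-15 + 24\right)^{2} = -2 + 9^{2} = -2 + 81 = 79$)
$L{\left(F,h \right)} = 79$
$L{\left(4 - 0,14 \right)} \left(-333 + \left(u{\left(-6,12 \right)} - 147\right)\right) = 79 \left(-333 + \left(2 - 147\right)\right) = 79 \left(-333 - 145\right) = 79 \left(-478\right) = -37762$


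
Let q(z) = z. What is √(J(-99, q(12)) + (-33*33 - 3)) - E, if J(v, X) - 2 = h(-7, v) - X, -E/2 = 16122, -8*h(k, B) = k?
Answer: 32244 + I*√17618/4 ≈ 32244.0 + 33.183*I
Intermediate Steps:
h(k, B) = -k/8
E = -32244 (E = -2*16122 = -32244)
J(v, X) = 23/8 - X (J(v, X) = 2 + (-⅛*(-7) - X) = 2 + (7/8 - X) = 23/8 - X)
√(J(-99, q(12)) + (-33*33 - 3)) - E = √((23/8 - 1*12) + (-33*33 - 3)) - 1*(-32244) = √((23/8 - 12) + (-1089 - 3)) + 32244 = √(-73/8 - 1092) + 32244 = √(-8809/8) + 32244 = I*√17618/4 + 32244 = 32244 + I*√17618/4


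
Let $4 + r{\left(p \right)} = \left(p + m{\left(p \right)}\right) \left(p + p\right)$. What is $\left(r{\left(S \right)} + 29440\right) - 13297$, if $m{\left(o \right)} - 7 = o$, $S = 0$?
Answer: $16139$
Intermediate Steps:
$m{\left(o \right)} = 7 + o$
$r{\left(p \right)} = -4 + 2 p \left(7 + 2 p\right)$ ($r{\left(p \right)} = -4 + \left(p + \left(7 + p\right)\right) \left(p + p\right) = -4 + \left(7 + 2 p\right) 2 p = -4 + 2 p \left(7 + 2 p\right)$)
$\left(r{\left(S \right)} + 29440\right) - 13297 = \left(\left(-4 + 4 \cdot 0^{2} + 14 \cdot 0\right) + 29440\right) - 13297 = \left(\left(-4 + 4 \cdot 0 + 0\right) + 29440\right) - 13297 = \left(\left(-4 + 0 + 0\right) + 29440\right) - 13297 = \left(-4 + 29440\right) - 13297 = 29436 - 13297 = 16139$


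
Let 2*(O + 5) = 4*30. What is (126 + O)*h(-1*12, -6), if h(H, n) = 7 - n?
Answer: 2353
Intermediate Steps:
O = 55 (O = -5 + (4*30)/2 = -5 + (½)*120 = -5 + 60 = 55)
(126 + O)*h(-1*12, -6) = (126 + 55)*(7 - 1*(-6)) = 181*(7 + 6) = 181*13 = 2353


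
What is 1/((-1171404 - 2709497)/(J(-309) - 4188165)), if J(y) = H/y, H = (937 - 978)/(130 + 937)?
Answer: 1380850564954/1279544702403 ≈ 1.0792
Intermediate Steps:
H = -41/1067 ≈ -0.038426
J(y) = -41/(1067*y)
1/((-1171404 - 2709497)/(J(-309) - 4188165)) = 1/((-1171404 - 2709497)/(-41/1067/(-309) - 4188165)) = 1/(-3880901/(-41/1067*(-1/309) - 4188165)) = 1/(-3880901/(41/329703 - 4188165)) = 1/(-3880901/(-1380850564954/329703)) = 1/(-3880901*(-329703/1380850564954)) = 1/(1279544702403/1380850564954) = 1380850564954/1279544702403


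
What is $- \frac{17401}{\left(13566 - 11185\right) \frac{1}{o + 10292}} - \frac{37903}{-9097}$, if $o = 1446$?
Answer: $- \frac{1857998729943}{21659957} \approx -85780.0$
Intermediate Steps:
$- \frac{17401}{\left(13566 - 11185\right) \frac{1}{o + 10292}} - \frac{37903}{-9097} = - \frac{17401}{\left(13566 - 11185\right) \frac{1}{1446 + 10292}} - \frac{37903}{-9097} = - \frac{17401}{2381 \cdot \frac{1}{11738}} - - \frac{37903}{9097} = - \frac{17401}{2381 \cdot \frac{1}{11738}} + \frac{37903}{9097} = - \frac{17401}{\frac{2381}{11738}} + \frac{37903}{9097} = \left(-17401\right) \frac{11738}{2381} + \frac{37903}{9097} = - \frac{204252938}{2381} + \frac{37903}{9097} = - \frac{1857998729943}{21659957}$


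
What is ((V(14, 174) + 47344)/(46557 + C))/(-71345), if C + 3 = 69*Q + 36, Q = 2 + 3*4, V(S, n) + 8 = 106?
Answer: -7907/565480470 ≈ -1.3983e-5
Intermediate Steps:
V(S, n) = 98 (V(S, n) = -8 + 106 = 98)
Q = 14 (Q = 2 + 12 = 14)
C = 999 (C = -3 + (69*14 + 36) = -3 + (966 + 36) = -3 + 1002 = 999)
((V(14, 174) + 47344)/(46557 + C))/(-71345) = ((98 + 47344)/(46557 + 999))/(-71345) = (47442/47556)*(-1/71345) = (47442*(1/47556))*(-1/71345) = (7907/7926)*(-1/71345) = -7907/565480470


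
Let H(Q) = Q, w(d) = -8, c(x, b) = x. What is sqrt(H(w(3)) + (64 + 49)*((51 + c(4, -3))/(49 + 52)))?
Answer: sqrt(546107)/101 ≈ 7.3167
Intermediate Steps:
sqrt(H(w(3)) + (64 + 49)*((51 + c(4, -3))/(49 + 52))) = sqrt(-8 + (64 + 49)*((51 + 4)/(49 + 52))) = sqrt(-8 + 113*(55/101)) = sqrt(-8 + 6215/101) = sqrt(5407/101) = sqrt(546107)/101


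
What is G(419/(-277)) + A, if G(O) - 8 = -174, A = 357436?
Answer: 357270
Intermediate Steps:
G(O) = -166 (G(O) = 8 - 174 = -166)
G(419/(-277)) + A = -166 + 357436 = 357270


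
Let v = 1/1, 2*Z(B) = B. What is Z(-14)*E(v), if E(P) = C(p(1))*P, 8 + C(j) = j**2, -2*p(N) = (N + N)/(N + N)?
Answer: 217/4 ≈ 54.250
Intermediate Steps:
p(N) = -1/2 (p(N) = -(N + N)/(2*(N + N)) = -2*N/(2*(2*N)) = -2*N*1/(2*N)/2 = -1/2*1 = -1/2)
Z(B) = B/2
v = 1
C(j) = -8 + j**2
E(P) = -31*P/4 (E(P) = (-8 + (-1/2)**2)*P = (-8 + 1/4)*P = -31*P/4)
Z(-14)*E(v) = ((1/2)*(-14))*(-31/4*1) = -7*(-31/4) = 217/4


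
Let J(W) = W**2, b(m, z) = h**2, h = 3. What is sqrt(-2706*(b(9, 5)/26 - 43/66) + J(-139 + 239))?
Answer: 3*sqrt(203294)/13 ≈ 104.05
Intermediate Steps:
b(m, z) = 9 (b(m, z) = 3**2 = 9)
sqrt(-2706*(b(9, 5)/26 - 43/66) + J(-139 + 239)) = sqrt(-2706*(9/26 - 43/66) + (-139 + 239)**2) = sqrt(-2706*(9*(1/26) - 43*1/66) + 100**2) = sqrt(-2706*(9/26 - 43/66) + 10000) = sqrt(-2706*(-131/429) + 10000) = sqrt(10742/13 + 10000) = sqrt(140742/13) = 3*sqrt(203294)/13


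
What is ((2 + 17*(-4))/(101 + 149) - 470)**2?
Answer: 3455441089/15625 ≈ 2.2115e+5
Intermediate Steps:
((2 + 17*(-4))/(101 + 149) - 470)**2 = ((2 - 68)/250 - 470)**2 = (-66*1/250 - 470)**2 = (-33/125 - 470)**2 = (-58783/125)**2 = 3455441089/15625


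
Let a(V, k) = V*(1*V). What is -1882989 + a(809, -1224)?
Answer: -1228508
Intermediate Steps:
a(V, k) = V**2 (a(V, k) = V*V = V**2)
-1882989 + a(809, -1224) = -1882989 + 809**2 = -1882989 + 654481 = -1228508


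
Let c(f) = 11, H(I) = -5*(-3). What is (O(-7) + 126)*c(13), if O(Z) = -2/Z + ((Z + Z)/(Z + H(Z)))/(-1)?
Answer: 39435/28 ≈ 1408.4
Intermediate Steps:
H(I) = 15
O(Z) = -2/Z - 2*Z/(15 + Z) (O(Z) = -2/Z + ((Z + Z)/(Z + 15))/(-1) = -2/Z + ((2*Z)/(15 + Z))*(-1) = -2/Z + (2*Z/(15 + Z))*(-1) = -2/Z - 2*Z/(15 + Z))
(O(-7) + 126)*c(13) = (2*(-15 - 1*(-7) - 1*(-7)**2)/(-7*(15 - 7)) + 126)*11 = (2*(-1/7)*(-15 + 7 - 1*49)/8 + 126)*11 = (2*(-1/7)*(1/8)*(-15 + 7 - 49) + 126)*11 = (2*(-1/7)*(1/8)*(-57) + 126)*11 = (57/28 + 126)*11 = (3585/28)*11 = 39435/28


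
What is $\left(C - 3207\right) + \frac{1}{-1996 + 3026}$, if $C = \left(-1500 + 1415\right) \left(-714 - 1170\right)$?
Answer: $\frac{161640991}{1030} \approx 1.5693 \cdot 10^{5}$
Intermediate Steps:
$C = 160140$ ($C = \left(-85\right) \left(-1884\right) = 160140$)
$\left(C - 3207\right) + \frac{1}{-1996 + 3026} = \left(160140 - 3207\right) + \frac{1}{-1996 + 3026} = 156933 + \frac{1}{1030} = \frac{161640991}{1030}$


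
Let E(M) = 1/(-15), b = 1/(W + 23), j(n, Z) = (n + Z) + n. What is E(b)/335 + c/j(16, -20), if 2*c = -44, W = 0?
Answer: -18427/10050 ≈ -1.8335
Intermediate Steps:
j(n, Z) = Z + 2*n (j(n, Z) = (Z + n) + n = Z + 2*n)
b = 1/23 (b = 1/(0 + 23) = 1/23 ≈ 0.043478)
c = -22 (c = (½)*(-44) = -22)
E(M) = -1/15
E(b)/335 + c/j(16, -20) = -1/15/335 - 22/(-20 + 2*16) = -1/15*1/335 - 22/(-20 + 32) = -1/5025 - 22/12 = -1/5025 - 22*1/12 = -1/5025 - 11/6 = -18427/10050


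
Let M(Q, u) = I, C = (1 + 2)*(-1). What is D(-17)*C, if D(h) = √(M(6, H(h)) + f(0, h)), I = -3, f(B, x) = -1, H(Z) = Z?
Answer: -6*I ≈ -6.0*I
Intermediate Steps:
C = -3 (C = 3*(-1) = -3)
M(Q, u) = -3
D(h) = 2*I (D(h) = √(-3 - 1) = √(-4) = 2*I)
D(-17)*C = (2*I)*(-3) = -6*I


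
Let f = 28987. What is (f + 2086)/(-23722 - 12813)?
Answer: -31073/36535 ≈ -0.85050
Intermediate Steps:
(f + 2086)/(-23722 - 12813) = (28987 + 2086)/(-23722 - 12813) = 31073/(-36535) = 31073*(-1/36535) = -31073/36535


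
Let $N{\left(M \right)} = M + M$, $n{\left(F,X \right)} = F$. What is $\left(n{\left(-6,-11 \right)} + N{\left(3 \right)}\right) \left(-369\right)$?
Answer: $0$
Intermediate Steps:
$N{\left(M \right)} = 2 M$
$\left(n{\left(-6,-11 \right)} + N{\left(3 \right)}\right) \left(-369\right) = \left(-6 + 2 \cdot 3\right) \left(-369\right) = \left(-6 + 6\right) \left(-369\right) = 0 \left(-369\right) = 0$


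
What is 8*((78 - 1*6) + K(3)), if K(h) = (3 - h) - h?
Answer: 552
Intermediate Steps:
K(h) = 3 - 2*h
8*((78 - 1*6) + K(3)) = 8*((78 - 1*6) + (3 - 2*3)) = 8*((78 - 6) + (3 - 6)) = 8*(72 - 3) = 8*69 = 552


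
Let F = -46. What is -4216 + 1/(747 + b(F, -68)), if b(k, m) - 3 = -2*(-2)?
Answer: -3178863/754 ≈ -4216.0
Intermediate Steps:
b(k, m) = 7 (b(k, m) = 3 - 2*(-2) = 3 + 4 = 7)
-4216 + 1/(747 + b(F, -68)) = -4216 + 1/(747 + 7) = -4216 + 1/754 = -3178863/754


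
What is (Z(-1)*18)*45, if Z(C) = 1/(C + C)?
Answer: -405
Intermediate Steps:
Z(C) = 1/(2*C)
(Z(-1)*18)*45 = (((1/2)/(-1))*18)*45 = (((1/2)*(-1))*18)*45 = -1/2*18*45 = -9*45 = -405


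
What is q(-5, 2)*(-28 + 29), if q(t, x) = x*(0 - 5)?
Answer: -10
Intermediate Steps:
q(t, x) = -5*x (q(t, x) = x*(-5) = -5*x)
q(-5, 2)*(-28 + 29) = (-5*2)*(-28 + 29) = -10*1 = -10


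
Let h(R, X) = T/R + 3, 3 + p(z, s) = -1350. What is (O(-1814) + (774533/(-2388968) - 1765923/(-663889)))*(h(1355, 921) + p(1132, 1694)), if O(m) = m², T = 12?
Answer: -4773323824180124262706161/1074521488113980 ≈ -4.4423e+9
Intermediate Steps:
p(z, s) = -1353 (p(z, s) = -3 - 1350 = -1353)
h(R, X) = 3 + 12/R (h(R, X) = 12/R + 3 = 3 + 12/R)
(O(-1814) + (774533/(-2388968) - 1765923/(-663889)))*(h(1355, 921) + p(1132, 1694)) = ((-1814)² + (774533/(-2388968) - 1765923/(-663889)))*((3 + 12/1355) - 1353) = (3290596 + (774533*(-1/2388968) - 1765923*(-1/663889)))*((3 + 12*(1/1355)) - 1353) = (3290596 + (-774533/2388968 + 1765923/663889))*((3 + 12/1355) - 1353) = (3290596 + 3704529598627/1586009576552)*(4077/1355 - 1353) = (5218920473093303619/1586009576552)*(-1829238/1355) = -4773323824180124262706161/1074521488113980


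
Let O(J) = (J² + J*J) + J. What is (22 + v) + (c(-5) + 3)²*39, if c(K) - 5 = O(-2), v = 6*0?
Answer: 7666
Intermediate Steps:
v = 0
O(J) = J + 2*J² (O(J) = (J² + J²) + J = 2*J² + J = J + 2*J²)
c(K) = 11 (c(K) = 5 - 2*(1 + 2*(-2)) = 5 - 2*(1 - 4) = 5 - 2*(-3) = 5 + 6 = 11)
(22 + v) + (c(-5) + 3)²*39 = (22 + 0) + (11 + 3)²*39 = 22 + 14²*39 = 22 + 196*39 = 22 + 7644 = 7666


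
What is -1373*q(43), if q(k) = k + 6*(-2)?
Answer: -42563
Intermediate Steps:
q(k) = -12 + k (q(k) = k - 12 = -12 + k)
-1373*q(43) = -1373*(-12 + 43) = -1373*31 = -42563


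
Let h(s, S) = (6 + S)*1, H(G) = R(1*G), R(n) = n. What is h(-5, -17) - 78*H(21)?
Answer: -1649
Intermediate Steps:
H(G) = G (H(G) = 1*G = G)
h(s, S) = 6 + S
h(-5, -17) - 78*H(21) = (6 - 17) - 78*21 = -11 - 1638 = -1649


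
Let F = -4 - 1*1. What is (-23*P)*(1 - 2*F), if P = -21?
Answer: 5313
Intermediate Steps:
F = -5 (F = -4 - 1 = -5)
(-23*P)*(1 - 2*F) = (-23*(-21))*(1 - 2*(-5)) = 483*(1 + 10) = 483*11 = 5313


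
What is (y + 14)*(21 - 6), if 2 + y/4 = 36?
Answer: 2250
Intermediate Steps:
y = 136 (y = -8 + 4*36 = -8 + 144 = 136)
(y + 14)*(21 - 6) = (136 + 14)*(21 - 6) = 150*15 = 2250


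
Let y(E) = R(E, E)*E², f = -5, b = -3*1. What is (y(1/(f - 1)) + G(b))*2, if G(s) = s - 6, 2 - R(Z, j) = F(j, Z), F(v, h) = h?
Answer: -1931/108 ≈ -17.880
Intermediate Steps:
R(Z, j) = 2 - Z
b = -3
G(s) = -6 + s
y(E) = E²*(2 - E) (y(E) = (2 - E)*E² = E²*(2 - E))
(y(1/(f - 1)) + G(b))*2 = ((1/(-5 - 1))²*(2 - 1/(-5 - 1)) + (-6 - 3))*2 = ((1/(-6))²*(2 - 1/(-6)) - 9)*2 = ((-⅙)²*(2 - 1*(-⅙)) - 9)*2 = ((2 + ⅙)/36 - 9)*2 = ((1/36)*(13/6) - 9)*2 = (13/216 - 9)*2 = -1931/216*2 = -1931/108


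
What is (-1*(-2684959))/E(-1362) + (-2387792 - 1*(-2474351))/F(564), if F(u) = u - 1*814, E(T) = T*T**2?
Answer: -109349018818751/315821241000 ≈ -346.24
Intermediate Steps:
E(T) = T**3
F(u) = -814 + u (F(u) = u - 814 = -814 + u)
(-1*(-2684959))/E(-1362) + (-2387792 - 1*(-2474351))/F(564) = (-1*(-2684959))/((-1362)**3) + (-2387792 - 1*(-2474351))/(-814 + 564) = 2684959/(-2526569928) + (-2387792 + 2474351)/(-250) = 2684959*(-1/2526569928) + 86559*(-1/250) = -2684959/2526569928 - 86559/250 = -109349018818751/315821241000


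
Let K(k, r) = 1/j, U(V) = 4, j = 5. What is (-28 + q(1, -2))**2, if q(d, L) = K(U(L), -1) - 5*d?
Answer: 26896/25 ≈ 1075.8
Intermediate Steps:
K(k, r) = 1/5
q(d, L) = 1/5 - 5*d
(-28 + q(1, -2))**2 = (-28 + (1/5 - 5*1))**2 = (-28 + (1/5 - 5))**2 = (-28 - 24/5)**2 = (-164/5)**2 = 26896/25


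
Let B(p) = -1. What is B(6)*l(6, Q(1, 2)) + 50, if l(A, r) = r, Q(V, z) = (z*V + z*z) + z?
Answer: 42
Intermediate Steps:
Q(V, z) = z + z² + V*z (Q(V, z) = (V*z + z²) + z = (z² + V*z) + z = z + z² + V*z)
B(6)*l(6, Q(1, 2)) + 50 = -2*(1 + 1 + 2) + 50 = -2*4 + 50 = -1*8 + 50 = -8 + 50 = 42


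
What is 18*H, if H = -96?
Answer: -1728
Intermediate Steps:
18*H = 18*(-96) = -1728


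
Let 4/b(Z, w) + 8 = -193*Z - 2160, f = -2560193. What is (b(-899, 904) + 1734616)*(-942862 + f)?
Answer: -347044588805293180/57113 ≈ -6.0765e+12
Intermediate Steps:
b(Z, w) = 4/(-2168 - 193*Z) (b(Z, w) = 4/(-8 + (-193*Z - 2160)) = 4/(-8 + (-2160 - 193*Z)) = 4/(-2168 - 193*Z))
(b(-899, 904) + 1734616)*(-942862 + f) = (-4/(2168 + 193*(-899)) + 1734616)*(-942862 - 2560193) = (-4/(2168 - 173507) + 1734616)*(-3503055) = (-4/(-171339) + 1734616)*(-3503055) = (-4*(-1/171339) + 1734616)*(-3503055) = (4/171339 + 1734616)*(-3503055) = (297207370828/171339)*(-3503055) = -347044588805293180/57113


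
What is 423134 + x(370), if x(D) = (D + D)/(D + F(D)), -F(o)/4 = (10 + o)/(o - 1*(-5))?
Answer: 5806695632/13723 ≈ 4.2314e+5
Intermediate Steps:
F(o) = -4*(10 + o)/(5 + o) (F(o) = -4*(10 + o)/(o - 1*(-5)) = -4*(10 + o)/(o + 5) = -4*(10 + o)/(5 + o))
x(D) = 2*D/(D + 4*(-10 - D)/(5 + D)) (x(D) = (D + D)/(D + 4*(-10 - D)/(5 + D)) = (2*D)/(D + 4*(-10 - D)/(5 + D)) = 2*D/(D + 4*(-10 - D)/(5 + D)))
423134 + x(370) = 423134 + 2*370*(5 + 370)/(-40 + 370 + 370²) = 423134 + 2*370*375/(-40 + 370 + 136900) = 423134 + 2*370*375/137230 = 423134 + 2*370*(1/137230)*375 = 423134 + 27750/13723 = 5806695632/13723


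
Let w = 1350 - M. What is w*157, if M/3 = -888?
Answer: 630198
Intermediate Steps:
M = -2664 (M = 3*(-888) = -2664)
w = 4014 (w = 1350 - 1*(-2664) = 1350 + 2664 = 4014)
w*157 = 4014*157 = 630198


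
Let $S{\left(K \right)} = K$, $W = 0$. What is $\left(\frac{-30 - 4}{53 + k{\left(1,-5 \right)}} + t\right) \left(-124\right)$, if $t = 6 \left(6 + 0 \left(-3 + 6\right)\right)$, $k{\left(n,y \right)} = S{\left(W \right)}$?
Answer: $- \frac{232376}{53} \approx -4384.5$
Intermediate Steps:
$k{\left(n,y \right)} = 0$
$t = 36$ ($t = 6 \left(6 + 0 \cdot 3\right) = 6 \left(6 + 0\right) = 6 \cdot 6 = 36$)
$\left(\frac{-30 - 4}{53 + k{\left(1,-5 \right)}} + t\right) \left(-124\right) = \left(\frac{-30 - 4}{53 + 0} + 36\right) \left(-124\right) = \left(- \frac{34}{53} + 36\right) \left(-124\right) = \frac{1874}{53} \left(-124\right) = - \frac{232376}{53}$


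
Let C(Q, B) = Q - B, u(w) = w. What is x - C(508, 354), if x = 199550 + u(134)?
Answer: 199530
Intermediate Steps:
x = 199684 (x = 199550 + 134 = 199684)
x - C(508, 354) = 199684 - (508 - 1*354) = 199684 - (508 - 354) = 199684 - 1*154 = 199684 - 154 = 199530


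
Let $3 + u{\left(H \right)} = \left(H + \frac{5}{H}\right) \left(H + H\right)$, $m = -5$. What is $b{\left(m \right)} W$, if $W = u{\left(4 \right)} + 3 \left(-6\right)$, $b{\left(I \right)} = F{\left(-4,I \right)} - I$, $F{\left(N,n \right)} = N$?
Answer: $21$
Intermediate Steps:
$b{\left(I \right)} = -4 - I$
$u{\left(H \right)} = -3 + 2 H \left(H + \frac{5}{H}\right)$ ($u{\left(H \right)} = -3 + \left(H + \frac{5}{H}\right) \left(H + H\right) = -3 + \left(H + \frac{5}{H}\right) 2 H = -3 + 2 H \left(H + \frac{5}{H}\right)$)
$W = 21$ ($W = \left(7 + 2 \cdot 4^{2}\right) + 3 \left(-6\right) = \left(7 + 2 \cdot 16\right) - 18 = \left(7 + 32\right) - 18 = 39 - 18 = 21$)
$b{\left(m \right)} W = \left(-4 - -5\right) 21 = \left(-4 + 5\right) 21 = 1 \cdot 21 = 21$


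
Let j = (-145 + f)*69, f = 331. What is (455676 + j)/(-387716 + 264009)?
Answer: -468510/123707 ≈ -3.7873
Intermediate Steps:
j = 12834 (j = (-145 + 331)*69 = 186*69 = 12834)
(455676 + j)/(-387716 + 264009) = (455676 + 12834)/(-387716 + 264009) = 468510/(-123707) = 468510*(-1/123707) = -468510/123707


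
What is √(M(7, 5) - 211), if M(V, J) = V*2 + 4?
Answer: I*√193 ≈ 13.892*I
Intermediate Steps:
M(V, J) = 4 + 2*V (M(V, J) = 2*V + 4 = 4 + 2*V)
√(M(7, 5) - 211) = √((4 + 2*7) - 211) = √((4 + 14) - 211) = √(18 - 211) = √(-193) = I*√193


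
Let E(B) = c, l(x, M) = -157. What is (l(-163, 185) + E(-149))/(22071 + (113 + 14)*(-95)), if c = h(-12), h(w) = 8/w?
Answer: -473/30018 ≈ -0.015757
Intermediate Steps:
c = -⅔ (c = 8/(-12) = 8*(-1/12) = -⅔ ≈ -0.66667)
E(B) = -⅔
(l(-163, 185) + E(-149))/(22071 + (113 + 14)*(-95)) = (-157 - ⅔)/(22071 + (113 + 14)*(-95)) = -473/(3*(22071 + 127*(-95))) = -473/(3*(22071 - 12065)) = -473/3/10006 = -473/3*1/10006 = -473/30018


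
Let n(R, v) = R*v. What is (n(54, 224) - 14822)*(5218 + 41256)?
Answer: -126688124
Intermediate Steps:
(n(54, 224) - 14822)*(5218 + 41256) = (54*224 - 14822)*(5218 + 41256) = (12096 - 14822)*46474 = -2726*46474 = -126688124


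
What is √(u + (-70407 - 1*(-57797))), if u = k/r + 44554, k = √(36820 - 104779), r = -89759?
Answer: √(257362524619464 - 807831*I*√839)/89759 ≈ 178.73 - 8.1249e-6*I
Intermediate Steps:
k = 9*I*√839 (k = √(-67959) = 9*I*√839 ≈ 260.69*I)
u = 44554 - 9*I*√839/89759 (u = (9*I*√839)/(-89759) + 44554 = (9*I*√839)*(-1/89759) + 44554 = -9*I*√839/89759 + 44554 = 44554 - 9*I*√839/89759 ≈ 44554.0 - 0.0029043*I)
√(u + (-70407 - 1*(-57797))) = √((44554 - 9*I*√839/89759) + (-70407 - 1*(-57797))) = √((44554 - 9*I*√839/89759) + (-70407 + 57797)) = √((44554 - 9*I*√839/89759) - 12610) = √(31944 - 9*I*√839/89759)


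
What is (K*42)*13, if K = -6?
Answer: -3276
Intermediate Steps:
(K*42)*13 = -6*42*13 = -252*13 = -3276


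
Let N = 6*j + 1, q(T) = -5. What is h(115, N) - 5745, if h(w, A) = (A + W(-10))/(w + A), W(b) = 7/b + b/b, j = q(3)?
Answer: -4940987/860 ≈ -5745.3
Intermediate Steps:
j = -5
W(b) = 1 + 7/b (W(b) = 7/b + 1 = 1 + 7/b)
N = -29 (N = 6*(-5) + 1 = -30 + 1 = -29)
h(w, A) = (3/10 + A)/(A + w) (h(w, A) = (A + (7 - 10)/(-10))/(w + A) = (A - ⅒*(-3))/(A + w) = (A + 3/10)/(A + w) = (3/10 + A)/(A + w))
h(115, N) - 5745 = (3/10 - 29)/(-29 + 115) - 5745 = -287/10/86 - 5745 = (1/86)*(-287/10) - 5745 = -287/860 - 5745 = -4940987/860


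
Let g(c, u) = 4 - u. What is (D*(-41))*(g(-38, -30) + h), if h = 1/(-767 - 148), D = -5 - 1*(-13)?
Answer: -10203752/915 ≈ -11152.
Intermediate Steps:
D = 8 (D = -5 + 13 = 8)
h = -1/915 (h = 1/(-915) = -1/915 ≈ -0.0010929)
(D*(-41))*(g(-38, -30) + h) = (8*(-41))*((4 - 1*(-30)) - 1/915) = -328*((4 + 30) - 1/915) = -328*(34 - 1/915) = -328*31109/915 = -10203752/915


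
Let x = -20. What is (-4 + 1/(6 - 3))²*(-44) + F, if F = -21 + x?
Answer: -5693/9 ≈ -632.56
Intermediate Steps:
F = -41 (F = -21 - 20 = -41)
(-4 + 1/(6 - 3))²*(-44) + F = (-4 + 1/(6 - 3))²*(-44) - 41 = (-4 + 1/3)²*(-44) - 41 = (-4 + ⅓)²*(-44) - 41 = (-11/3)²*(-44) - 41 = (121/9)*(-44) - 41 = -5324/9 - 41 = -5693/9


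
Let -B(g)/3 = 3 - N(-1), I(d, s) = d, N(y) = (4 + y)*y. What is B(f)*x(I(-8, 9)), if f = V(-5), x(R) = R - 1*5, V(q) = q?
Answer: 234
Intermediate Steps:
N(y) = y*(4 + y)
x(R) = -5 + R (x(R) = R - 5 = -5 + R)
f = -5
B(g) = -18 (B(g) = -3*(3 - (-1)*(4 - 1)) = -3*(3 - (-1)*3) = -3*(3 - 1*(-3)) = -3*(3 + 3) = -3*6 = -18)
B(f)*x(I(-8, 9)) = -18*(-5 - 8) = -18*(-13) = 234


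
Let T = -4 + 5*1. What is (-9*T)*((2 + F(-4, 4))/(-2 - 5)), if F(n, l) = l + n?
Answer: 18/7 ≈ 2.5714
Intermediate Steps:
T = 1 (T = -4 + 5 = 1)
(-9*T)*((2 + F(-4, 4))/(-2 - 5)) = (-9*1)*((2 + (4 - 4))/(-2 - 5)) = -9*(2 + 0)/(-7) = -18*(-1)/7 = -9*(-2/7) = 18/7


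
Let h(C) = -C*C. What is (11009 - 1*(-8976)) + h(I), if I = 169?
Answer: -8576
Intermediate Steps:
h(C) = -C²
(11009 - 1*(-8976)) + h(I) = (11009 - 1*(-8976)) - 1*169² = (11009 + 8976) - 1*28561 = 19985 - 28561 = -8576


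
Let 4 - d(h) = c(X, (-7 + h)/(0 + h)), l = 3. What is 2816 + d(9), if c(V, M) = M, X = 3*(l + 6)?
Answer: 25378/9 ≈ 2819.8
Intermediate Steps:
X = 27 (X = 3*(3 + 6) = 3*9 = 27)
d(h) = 4 - (-7 + h)/h (d(h) = 4 - (-7 + h)/(0 + h) = 4 - (-7 + h)/h)
2816 + d(9) = 2816 + (3 + 7/9) = 2816 + 34/9 = 25378/9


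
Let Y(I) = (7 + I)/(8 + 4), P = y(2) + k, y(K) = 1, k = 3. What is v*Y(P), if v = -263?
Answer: -2893/12 ≈ -241.08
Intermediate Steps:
P = 4 (P = 1 + 3 = 4)
Y(I) = 7/12 + I/12 (Y(I) = (7 + I)/12 = (7 + I)*(1/12) = 7/12 + I/12)
v*Y(P) = -263*(7/12 + (1/12)*4) = -263*(7/12 + ⅓) = -263*11/12 = -2893/12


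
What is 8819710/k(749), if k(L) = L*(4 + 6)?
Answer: 881971/749 ≈ 1177.5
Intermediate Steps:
k(L) = 10*L (k(L) = L*10 = 10*L)
8819710/k(749) = 8819710/((10*749)) = 8819710/7490 = 8819710*(1/7490) = 881971/749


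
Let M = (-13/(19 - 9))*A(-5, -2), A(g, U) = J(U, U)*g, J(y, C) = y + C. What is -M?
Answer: 26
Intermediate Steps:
J(y, C) = C + y
A(g, U) = 2*U*g (A(g, U) = (U + U)*g = (2*U)*g = 2*U*g)
M = -26 (M = (-13/(19 - 9))*(2*(-2)*(-5)) = (-13/10)*20 = ((1/10)*(-13))*20 = -13/10*20 = -26)
-M = -1*(-26) = 26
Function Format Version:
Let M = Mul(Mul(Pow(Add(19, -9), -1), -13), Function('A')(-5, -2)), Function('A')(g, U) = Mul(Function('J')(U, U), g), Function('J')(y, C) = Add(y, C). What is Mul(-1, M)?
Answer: 26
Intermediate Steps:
Function('J')(y, C) = Add(C, y)
Function('A')(g, U) = Mul(2, U, g) (Function('A')(g, U) = Mul(Add(U, U), g) = Mul(Mul(2, U), g) = Mul(2, U, g))
M = -26 (M = Mul(Mul(Pow(Add(19, -9), -1), -13), Mul(2, -2, -5)) = Mul(Mul(Pow(10, -1), -13), 20) = Mul(Mul(Rational(1, 10), -13), 20) = Mul(Rational(-13, 10), 20) = -26)
Mul(-1, M) = Mul(-1, -26) = 26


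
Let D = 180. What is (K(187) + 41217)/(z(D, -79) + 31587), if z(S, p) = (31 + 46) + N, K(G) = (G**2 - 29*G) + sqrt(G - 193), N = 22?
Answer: 70763/31686 + I*sqrt(6)/31686 ≈ 2.2333 + 7.7305e-5*I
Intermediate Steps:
K(G) = G**2 + sqrt(-193 + G) - 29*G (K(G) = (G**2 - 29*G) + sqrt(-193 + G) = G**2 + sqrt(-193 + G) - 29*G)
z(S, p) = 99 (z(S, p) = (31 + 46) + 22 = 77 + 22 = 99)
(K(187) + 41217)/(z(D, -79) + 31587) = ((187**2 + sqrt(-193 + 187) - 29*187) + 41217)/(99 + 31587) = ((34969 + sqrt(-6) - 5423) + 41217)/31686 = ((34969 + I*sqrt(6) - 5423) + 41217)*(1/31686) = ((29546 + I*sqrt(6)) + 41217)*(1/31686) = (70763 + I*sqrt(6))*(1/31686) = 70763/31686 + I*sqrt(6)/31686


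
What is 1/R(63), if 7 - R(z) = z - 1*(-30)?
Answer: -1/86 ≈ -0.011628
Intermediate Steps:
R(z) = -23 - z (R(z) = 7 - (z - 1*(-30)) = 7 - (z + 30) = 7 - (30 + z) = 7 + (-30 - z) = -23 - z)
1/R(63) = 1/(-23 - 1*63) = 1/(-23 - 63) = 1/(-86) = -1/86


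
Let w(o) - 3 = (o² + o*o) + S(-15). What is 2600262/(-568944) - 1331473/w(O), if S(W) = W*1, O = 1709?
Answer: -49217821013/10257410600 ≈ -4.7983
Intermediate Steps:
S(W) = W
w(o) = -12 + 2*o² (w(o) = 3 + ((o² + o*o) - 15) = 3 + ((o² + o²) - 15) = 3 + (2*o² - 15) = 3 + (-15 + 2*o²) = -12 + 2*o²)
2600262/(-568944) - 1331473/w(O) = 2600262/(-568944) - 1331473/(-12 + 2*1709²) = 2600262*(-1/568944) - 1331473/(-12 + 2*2920681) = -16051/3512 - 1331473/(-12 + 5841362) = -16051/3512 - 1331473/5841350 = -49217821013/10257410600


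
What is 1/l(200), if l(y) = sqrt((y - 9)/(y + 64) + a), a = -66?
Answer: -2*I*sqrt(1137378)/17233 ≈ -0.12377*I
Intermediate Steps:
l(y) = sqrt(-66 + (-9 + y)/(64 + y)) (l(y) = sqrt((y - 9)/(y + 64) - 66) = sqrt((-9 + y)/(64 + y) - 66) = sqrt(-66 + (-9 + y)/(64 + y)))
1/l(200) = 1/(sqrt((-4233 - 65*200)/(64 + 200))) = 1/(sqrt((-4233 - 13000)/264)) = 1/(sqrt((1/264)*(-17233))) = 1/(sqrt(-17233/264)) = 1/(I*sqrt(1137378)/132) = -2*I*sqrt(1137378)/17233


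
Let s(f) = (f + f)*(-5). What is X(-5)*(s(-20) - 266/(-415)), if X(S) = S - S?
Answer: 0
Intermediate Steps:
s(f) = -10*f (s(f) = (2*f)*(-5) = -10*f)
X(S) = 0
X(-5)*(s(-20) - 266/(-415)) = 0*(-10*(-20) - 266/(-415)) = 0*(200 - 266*(-1/415)) = 0*(200 + 266/415) = 0*(83266/415) = 0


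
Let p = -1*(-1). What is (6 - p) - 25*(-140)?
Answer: 3505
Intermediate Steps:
p = 1
(6 - p) - 25*(-140) = (6 - 1*1) - 25*(-140) = (6 - 1) + 3500 = 5 + 3500 = 3505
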